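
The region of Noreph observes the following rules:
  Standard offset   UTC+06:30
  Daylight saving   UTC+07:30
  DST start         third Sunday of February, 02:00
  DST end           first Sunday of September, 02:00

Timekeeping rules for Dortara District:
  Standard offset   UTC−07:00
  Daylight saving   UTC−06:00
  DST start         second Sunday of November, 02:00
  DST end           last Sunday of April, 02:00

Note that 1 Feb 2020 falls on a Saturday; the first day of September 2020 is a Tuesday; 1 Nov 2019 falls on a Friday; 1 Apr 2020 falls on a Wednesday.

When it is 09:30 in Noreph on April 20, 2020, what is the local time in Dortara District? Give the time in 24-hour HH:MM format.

1 February 2020 is a Saturday, so the first Sunday is February 2 and the third is February 16.
1 September 2020 is a Tuesday, so the first Sunday is September 6.
April 20, 2020 falls between 16 February and 6 September, so daylight saving is in effect and Noreph is at UTC+07:30.
09:30 Noreph − 7h30m = 02:00 UTC.
1 November 2019 is a Friday, so the first Sunday is November 3 and the second is November 10.
1 April 2020 is a Wednesday, so Sundays fall on 5, 12, 19, 26; the last is April 26.
At the standard offset (UTC−07:00), 02:00 UTC − 7h = 19:00 Dortara District standard time (rolling into the previous day, 19 April 2020).
Daylight saving runs 10 November 2019 – 26 April 2020; the standard-time date in Dortara District, April 19, 2020, is inside that window, so Dortara District is at UTC−06:00.
02:00 UTC − 6h = 20:00 Dortara District (rolling into the previous day, 19 April 2020).

20:00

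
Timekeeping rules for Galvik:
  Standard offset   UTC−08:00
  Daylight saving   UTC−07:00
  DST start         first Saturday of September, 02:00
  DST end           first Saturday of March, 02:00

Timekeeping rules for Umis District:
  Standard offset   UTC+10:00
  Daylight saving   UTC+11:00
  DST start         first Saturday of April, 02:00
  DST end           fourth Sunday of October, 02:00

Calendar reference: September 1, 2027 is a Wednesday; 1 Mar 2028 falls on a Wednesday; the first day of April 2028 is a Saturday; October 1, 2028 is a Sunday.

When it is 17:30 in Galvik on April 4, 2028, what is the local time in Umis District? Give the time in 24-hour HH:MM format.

1 September 2027 is a Wednesday, so the first Saturday is September 4.
1 March 2028 is a Wednesday, so the first Saturday is March 4.
April 4, 2028 is outside the daylight-saving period (4 September 2027 – 4 March 2028), so Galvik is on standard time, UTC−08:00.
17:30 Galvik + 8h = 01:30 UTC (rolling into the next day, 5 April 2028).
1 April 2028 is a Saturday, so the first Saturday is April 1.
1 October 2028 is a Sunday, so the first Sunday is October 1 and the fourth is October 22.
At the standard offset (UTC+10:00), 01:30 UTC + 10h = 11:30 Umis District standard time.
The standard-time date in Umis District, April 5, 2028, falls between 1 April and 22 October, so daylight saving is in effect and Umis District is at UTC+11:00.
01:30 UTC + 11h = 12:30 Umis District.

12:30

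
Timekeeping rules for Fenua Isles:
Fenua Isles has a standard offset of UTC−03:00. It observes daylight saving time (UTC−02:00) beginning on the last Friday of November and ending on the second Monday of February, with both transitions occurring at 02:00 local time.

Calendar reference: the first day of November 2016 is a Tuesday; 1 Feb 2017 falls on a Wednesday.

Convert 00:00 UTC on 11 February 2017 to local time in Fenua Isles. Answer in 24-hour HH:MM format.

22:00

1 November 2016 is a Tuesday, so Fridays fall on 4, 11, 18, 25; the last is November 25.
1 February 2017 is a Wednesday, so the first Monday is February 6 and the second is February 13.
At the standard offset (UTC−03:00), 00:00 UTC − 3h = 21:00 Fenua Isles standard time (rolling into the previous day, 10 February 2017).
Daylight saving runs 25 November 2016 – 13 February 2017; the standard-time date in Fenua Isles, 10 February 2017, is inside that window, so Fenua Isles is at UTC−02:00.
00:00 UTC − 2h = 22:00 local (rolling into the previous day, 10 February 2017).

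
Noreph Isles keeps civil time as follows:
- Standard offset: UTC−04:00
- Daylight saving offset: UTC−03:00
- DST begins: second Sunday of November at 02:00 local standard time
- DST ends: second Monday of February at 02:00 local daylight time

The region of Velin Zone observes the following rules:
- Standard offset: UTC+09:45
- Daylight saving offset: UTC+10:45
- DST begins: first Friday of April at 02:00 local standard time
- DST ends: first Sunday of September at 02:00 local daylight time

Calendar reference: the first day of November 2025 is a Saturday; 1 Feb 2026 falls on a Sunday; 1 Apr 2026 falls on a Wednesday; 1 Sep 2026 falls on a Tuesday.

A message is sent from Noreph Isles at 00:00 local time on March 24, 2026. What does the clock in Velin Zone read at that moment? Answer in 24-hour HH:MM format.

1 November 2025 is a Saturday, so the first Sunday is November 2 and the second is November 9.
1 February 2026 is a Sunday, so the first Monday is February 2 and the second is February 9.
March 24, 2026 does not fall between 9 November 2025 and 9 February 2026, so daylight saving is not in effect and Noreph Isles is at UTC−04:00.
00:00 Noreph Isles + 4h = 04:00 UTC.
1 April 2026 is a Wednesday, so the first Friday is April 3.
1 September 2026 is a Tuesday, so the first Sunday is September 6.
At the standard offset (UTC+09:45), 04:00 UTC + 9h45m = 13:45 Velin Zone standard time.
The standard-time date in Velin Zone, March 24, 2026, is outside the daylight-saving period (3 April – 6 September), so Velin Zone is on standard time, UTC+09:45.
04:00 UTC + 9h45m = 13:45 Velin Zone.

13:45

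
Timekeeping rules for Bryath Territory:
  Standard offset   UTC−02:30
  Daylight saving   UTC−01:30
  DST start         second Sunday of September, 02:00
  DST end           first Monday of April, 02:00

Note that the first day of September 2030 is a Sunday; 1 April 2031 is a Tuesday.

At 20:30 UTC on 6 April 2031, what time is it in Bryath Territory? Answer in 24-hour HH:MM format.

19:00

1 September 2030 is a Sunday, so the first Sunday is September 1 and the second is September 8.
1 April 2031 is a Tuesday, so the first Monday is April 7.
At the standard offset (UTC−02:30), 20:30 UTC − 2h30m = 18:00 Bryath Territory standard time.
Daylight saving runs 8 September 2030 – 7 April 2031; the standard-time date in Bryath Territory, 6 April 2031, is inside that window, so Bryath Territory is at UTC−01:30.
20:30 UTC − 1h30m = 19:00 local.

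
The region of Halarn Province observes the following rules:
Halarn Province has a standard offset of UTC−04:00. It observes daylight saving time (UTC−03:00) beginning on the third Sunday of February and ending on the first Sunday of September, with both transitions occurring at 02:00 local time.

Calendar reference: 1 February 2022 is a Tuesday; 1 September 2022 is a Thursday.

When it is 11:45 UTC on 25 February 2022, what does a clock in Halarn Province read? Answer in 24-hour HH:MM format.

08:45

1 February 2022 is a Tuesday, so the first Sunday is February 6 and the third is February 20.
1 September 2022 is a Thursday, so the first Sunday is September 4.
At the standard offset (UTC−04:00), 11:45 UTC − 4h = 07:45 Halarn Province standard time.
Daylight saving runs 20 February – 4 September; the standard-time date in Halarn Province, 25 February 2022, is inside that window, so Halarn Province is at UTC−03:00.
11:45 UTC − 3h = 08:45 local.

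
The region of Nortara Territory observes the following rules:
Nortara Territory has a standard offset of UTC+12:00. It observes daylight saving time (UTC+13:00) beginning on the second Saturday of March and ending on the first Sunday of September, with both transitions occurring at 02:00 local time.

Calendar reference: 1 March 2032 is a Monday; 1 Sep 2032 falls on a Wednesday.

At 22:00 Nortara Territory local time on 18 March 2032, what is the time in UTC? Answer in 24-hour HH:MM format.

1 March 2032 is a Monday, so the first Saturday is March 6 and the second is March 13.
1 September 2032 is a Wednesday, so the first Sunday is September 5.
18 March 2032 falls between 13 March and 5 September, so daylight saving is in effect and Nortara Territory is at UTC+13:00.
22:00 local − 13h = 09:00 UTC.

09:00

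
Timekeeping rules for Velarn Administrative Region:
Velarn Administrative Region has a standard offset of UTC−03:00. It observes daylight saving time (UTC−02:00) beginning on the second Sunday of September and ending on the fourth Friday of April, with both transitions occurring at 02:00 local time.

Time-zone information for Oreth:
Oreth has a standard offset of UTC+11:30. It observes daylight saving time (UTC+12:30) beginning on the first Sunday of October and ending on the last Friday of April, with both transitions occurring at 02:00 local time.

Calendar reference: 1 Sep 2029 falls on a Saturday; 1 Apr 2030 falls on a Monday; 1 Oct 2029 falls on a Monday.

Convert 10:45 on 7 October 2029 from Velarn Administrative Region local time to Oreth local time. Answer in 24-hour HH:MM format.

1 September 2029 is a Saturday, so the first Sunday is September 2 and the second is September 9.
1 April 2030 is a Monday, so the first Friday is April 5 and the fourth is April 26.
7 October 2029 falls between 9 September 2029 and 26 April 2030, so daylight saving is in effect and Velarn Administrative Region is at UTC−02:00.
10:45 Velarn Administrative Region + 2h = 12:45 UTC.
1 October 2029 is a Monday, so the first Sunday is October 7.
1 April 2030 is a Monday, so Fridays fall on 5, 12, 19, 26; the last is April 26.
At the standard offset (UTC+11:30), 12:45 UTC + 11h30m = 00:15 Oreth standard time (rolling into the next day, 8 October 2029).
Daylight saving runs 7 October 2029 – 26 April 2030; the standard-time date in Oreth, 8 October 2029, is inside that window, so Oreth is at UTC+12:30.
12:45 UTC + 12h30m = 01:15 Oreth (rolling into the next day, 8 October 2029).

01:15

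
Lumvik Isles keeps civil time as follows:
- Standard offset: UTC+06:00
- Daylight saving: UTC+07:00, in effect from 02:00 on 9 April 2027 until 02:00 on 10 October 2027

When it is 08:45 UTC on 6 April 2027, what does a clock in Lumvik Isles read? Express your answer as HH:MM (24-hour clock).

At the standard offset (UTC+06:00), 08:45 UTC + 6h = 14:45 Lumvik Isles standard time.
The standard-time date in Lumvik Isles, 6 April 2027, is outside the daylight-saving period (9 April – 10 October), so Lumvik Isles is on standard time, UTC+06:00.
08:45 UTC + 6h = 14:45 local.

14:45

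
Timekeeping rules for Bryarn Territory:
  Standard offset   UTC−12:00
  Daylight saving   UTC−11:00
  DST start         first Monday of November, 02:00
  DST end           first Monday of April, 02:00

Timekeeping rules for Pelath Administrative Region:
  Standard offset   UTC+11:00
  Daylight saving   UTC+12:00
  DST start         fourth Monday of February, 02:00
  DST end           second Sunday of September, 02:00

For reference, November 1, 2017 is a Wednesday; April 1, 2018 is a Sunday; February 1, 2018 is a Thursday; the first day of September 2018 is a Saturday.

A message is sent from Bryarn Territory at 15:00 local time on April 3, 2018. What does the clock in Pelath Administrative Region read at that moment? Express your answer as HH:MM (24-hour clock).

15:00

1 November 2017 is a Wednesday, so the first Monday is November 6.
1 April 2018 is a Sunday, so the first Monday is April 2.
Daylight saving runs 6 November 2017 – 2 April 2018; April 3, 2018 is outside that window, so Bryarn Territory is on standard time at UTC−12:00.
15:00 Bryarn Territory + 12h = 03:00 UTC (rolling into the next day, 4 April 2018).
1 February 2018 is a Thursday, so the first Monday is February 5 and the fourth is February 26.
1 September 2018 is a Saturday, so the first Sunday is September 2 and the second is September 9.
At the standard offset (UTC+11:00), 03:00 UTC + 11h = 14:00 Pelath Administrative Region standard time.
Daylight saving runs 26 February – 9 September; the standard-time date in Pelath Administrative Region, April 4, 2018, is inside that window, so Pelath Administrative Region is at UTC+12:00.
03:00 UTC + 12h = 15:00 Pelath Administrative Region.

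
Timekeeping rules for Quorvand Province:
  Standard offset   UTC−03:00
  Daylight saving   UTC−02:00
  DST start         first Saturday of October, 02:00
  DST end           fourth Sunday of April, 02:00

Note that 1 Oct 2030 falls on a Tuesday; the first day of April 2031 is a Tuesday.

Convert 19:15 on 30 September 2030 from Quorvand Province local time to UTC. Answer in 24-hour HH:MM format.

22:15

1 October 2030 is a Tuesday, so the first Saturday is October 5.
1 April 2031 is a Tuesday, so the first Sunday is April 6 and the fourth is April 27.
Daylight saving runs 5 October 2030 – 27 April 2031; 30 September 2030 is outside that window, so Quorvand Province is on standard time at UTC−03:00.
19:15 local + 3h = 22:15 UTC.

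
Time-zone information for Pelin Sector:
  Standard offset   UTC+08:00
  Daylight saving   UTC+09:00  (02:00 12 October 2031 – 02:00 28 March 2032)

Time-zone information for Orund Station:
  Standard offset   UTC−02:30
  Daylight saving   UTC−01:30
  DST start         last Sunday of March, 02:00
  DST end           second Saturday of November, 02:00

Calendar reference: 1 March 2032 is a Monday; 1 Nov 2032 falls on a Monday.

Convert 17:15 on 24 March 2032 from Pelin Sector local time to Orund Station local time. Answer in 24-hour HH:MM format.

05:45

Daylight saving runs 12 October 2031 – 28 March 2032; 24 March 2032 is inside that window, so Pelin Sector is at UTC+09:00.
17:15 Pelin Sector − 9h = 08:15 UTC.
1 March 2032 is a Monday, so Sundays fall on 7, 14, 21, 28; the last is March 28.
1 November 2032 is a Monday, so the first Saturday is November 6 and the second is November 13.
At the standard offset (UTC−02:30), 08:15 UTC − 2h30m = 05:45 Orund Station standard time.
The standard-time date in Orund Station, 24 March 2032, does not fall between 28 March and 13 November, so daylight saving is not in effect and Orund Station is at UTC−02:30.
08:15 UTC − 2h30m = 05:45 Orund Station.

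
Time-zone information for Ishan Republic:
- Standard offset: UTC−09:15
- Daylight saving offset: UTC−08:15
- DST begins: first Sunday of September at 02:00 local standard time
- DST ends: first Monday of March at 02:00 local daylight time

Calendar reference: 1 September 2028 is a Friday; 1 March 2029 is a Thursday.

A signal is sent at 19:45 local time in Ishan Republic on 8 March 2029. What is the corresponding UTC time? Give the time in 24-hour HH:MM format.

1 September 2028 is a Friday, so the first Sunday is September 3.
1 March 2029 is a Thursday, so the first Monday is March 5.
Daylight saving runs 3 September 2028 – 5 March 2029; 8 March 2029 is outside that window, so Ishan Republic is on standard time at UTC−09:15.
19:45 local + 9h15m = 05:00 UTC (rolling into the next day, 9 March 2029).

05:00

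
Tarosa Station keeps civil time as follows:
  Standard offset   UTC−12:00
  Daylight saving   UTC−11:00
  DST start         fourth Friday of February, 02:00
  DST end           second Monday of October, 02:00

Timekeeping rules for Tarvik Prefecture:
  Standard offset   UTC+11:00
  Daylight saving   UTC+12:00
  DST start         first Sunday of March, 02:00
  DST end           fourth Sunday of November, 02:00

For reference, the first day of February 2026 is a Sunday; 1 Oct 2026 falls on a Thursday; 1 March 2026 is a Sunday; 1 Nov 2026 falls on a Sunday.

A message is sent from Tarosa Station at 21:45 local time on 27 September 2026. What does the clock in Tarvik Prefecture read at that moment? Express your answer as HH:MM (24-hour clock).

20:45

1 February 2026 is a Sunday, so the first Friday is February 6 and the fourth is February 27.
1 October 2026 is a Thursday, so the first Monday is October 5 and the second is October 12.
Daylight saving runs 27 February – 12 October; 27 September 2026 is inside that window, so Tarosa Station is at UTC−11:00.
21:45 Tarosa Station + 11h = 08:45 UTC (rolling into the next day, 28 September 2026).
1 March 2026 is a Sunday, so the first Sunday is March 1.
1 November 2026 is a Sunday, so the first Sunday is November 1 and the fourth is November 22.
At the standard offset (UTC+11:00), 08:45 UTC + 11h = 19:45 Tarvik Prefecture standard time.
The standard-time date in Tarvik Prefecture, 28 September 2026, lies within the daylight-saving period (1 March – 22 November), so Tarvik Prefecture is on daylight time, UTC+12:00.
08:45 UTC + 12h = 20:45 Tarvik Prefecture.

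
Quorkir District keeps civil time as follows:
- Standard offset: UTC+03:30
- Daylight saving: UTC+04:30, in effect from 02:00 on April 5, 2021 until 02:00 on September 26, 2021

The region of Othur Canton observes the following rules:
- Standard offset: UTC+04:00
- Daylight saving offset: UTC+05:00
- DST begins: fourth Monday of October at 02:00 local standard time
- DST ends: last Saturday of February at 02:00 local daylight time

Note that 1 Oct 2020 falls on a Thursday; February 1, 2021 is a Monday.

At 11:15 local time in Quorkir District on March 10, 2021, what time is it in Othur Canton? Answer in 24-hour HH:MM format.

11:45

March 10, 2021 does not fall between 5 April and 26 September, so daylight saving is not in effect and Quorkir District is at UTC+03:30.
11:15 Quorkir District − 3h30m = 07:45 UTC.
1 October 2020 is a Thursday, so the first Monday is October 5 and the fourth is October 26.
1 February 2021 is a Monday, so Saturdays fall on 6, 13, 20, 27; the last is February 27.
At the standard offset (UTC+04:00), 07:45 UTC + 4h = 11:45 Othur Canton standard time.
The standard-time date in Othur Canton, March 10, 2021, does not fall between 26 October 2020 and 27 February 2021, so daylight saving is not in effect and Othur Canton is at UTC+04:00.
07:45 UTC + 4h = 11:45 Othur Canton.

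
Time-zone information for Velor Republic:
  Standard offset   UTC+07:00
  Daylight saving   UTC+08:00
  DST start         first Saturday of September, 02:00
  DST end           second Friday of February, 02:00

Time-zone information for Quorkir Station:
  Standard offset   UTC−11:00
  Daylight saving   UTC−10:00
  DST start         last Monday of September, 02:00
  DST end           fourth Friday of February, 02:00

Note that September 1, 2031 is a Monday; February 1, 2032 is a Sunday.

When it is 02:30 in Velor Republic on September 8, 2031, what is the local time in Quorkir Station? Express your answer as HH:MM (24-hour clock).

07:30

1 September 2031 is a Monday, so the first Saturday is September 6.
1 February 2032 is a Sunday, so the first Friday is February 6 and the second is February 13.
September 8, 2031 falls between 6 September 2031 and 13 February 2032, so daylight saving is in effect and Velor Republic is at UTC+08:00.
02:30 Velor Republic − 8h = 18:30 UTC (rolling into the previous day, 7 September 2031).
1 September 2031 is a Monday, so Mondays fall on 1, 8, 15, 22, 29; the last is September 29.
1 February 2032 is a Sunday, so the first Friday is February 6 and the fourth is February 27.
At the standard offset (UTC−11:00), 18:30 UTC − 11h = 07:30 Quorkir Station standard time.
The standard-time date in Quorkir Station, September 7, 2031, does not fall between 29 September 2031 and 27 February 2032, so daylight saving is not in effect and Quorkir Station is at UTC−11:00.
18:30 UTC − 11h = 07:30 Quorkir Station.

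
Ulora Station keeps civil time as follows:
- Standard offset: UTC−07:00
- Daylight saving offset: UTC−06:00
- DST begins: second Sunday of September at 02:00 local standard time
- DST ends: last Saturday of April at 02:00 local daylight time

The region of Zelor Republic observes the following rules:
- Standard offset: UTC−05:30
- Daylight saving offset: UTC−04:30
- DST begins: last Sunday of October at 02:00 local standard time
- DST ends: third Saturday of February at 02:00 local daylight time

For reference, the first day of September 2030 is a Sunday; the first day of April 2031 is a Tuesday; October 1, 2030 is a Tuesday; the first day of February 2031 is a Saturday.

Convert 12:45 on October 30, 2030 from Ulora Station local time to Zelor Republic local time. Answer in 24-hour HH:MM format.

1 September 2030 is a Sunday, so the first Sunday is September 1 and the second is September 8.
1 April 2031 is a Tuesday, so Saturdays fall on 5, 12, 19, 26; the last is April 26.
October 30, 2030 falls between 8 September 2030 and 26 April 2031, so daylight saving is in effect and Ulora Station is at UTC−06:00.
12:45 Ulora Station + 6h = 18:45 UTC.
1 October 2030 is a Tuesday, so Sundays fall on 6, 13, 20, 27; the last is October 27.
1 February 2031 is a Saturday, so the first Saturday is February 1 and the third is February 15.
At the standard offset (UTC−05:30), 18:45 UTC − 5h30m = 13:15 Zelor Republic standard time.
The standard-time date in Zelor Republic, October 30, 2030, falls between 27 October 2030 and 15 February 2031, so daylight saving is in effect and Zelor Republic is at UTC−04:30.
18:45 UTC − 4h30m = 14:15 Zelor Republic.

14:15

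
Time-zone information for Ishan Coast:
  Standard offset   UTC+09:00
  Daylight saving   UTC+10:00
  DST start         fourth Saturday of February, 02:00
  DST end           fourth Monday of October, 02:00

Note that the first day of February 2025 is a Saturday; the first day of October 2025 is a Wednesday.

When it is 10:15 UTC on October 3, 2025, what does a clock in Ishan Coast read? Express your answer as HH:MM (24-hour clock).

1 February 2025 is a Saturday, so the first Saturday is February 1 and the fourth is February 22.
1 October 2025 is a Wednesday, so the first Monday is October 6 and the fourth is October 27.
At the standard offset (UTC+09:00), 10:15 UTC + 9h = 19:15 Ishan Coast standard time.
Daylight saving runs 22 February – 27 October; the standard-time date in Ishan Coast, October 3, 2025, is inside that window, so Ishan Coast is at UTC+10:00.
10:15 UTC + 10h = 20:15 local.

20:15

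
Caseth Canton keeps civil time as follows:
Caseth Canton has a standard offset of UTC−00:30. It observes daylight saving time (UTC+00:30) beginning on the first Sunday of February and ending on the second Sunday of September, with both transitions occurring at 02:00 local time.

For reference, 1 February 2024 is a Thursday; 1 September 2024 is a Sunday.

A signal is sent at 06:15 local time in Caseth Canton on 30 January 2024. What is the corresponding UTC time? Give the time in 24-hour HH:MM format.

06:45

1 February 2024 is a Thursday, so the first Sunday is February 4.
1 September 2024 is a Sunday, so the first Sunday is September 1 and the second is September 8.
30 January 2024 is outside the daylight-saving period (4 February – 8 September), so Caseth Canton is on standard time, UTC−00:30.
06:15 local + 0h30m = 06:45 UTC.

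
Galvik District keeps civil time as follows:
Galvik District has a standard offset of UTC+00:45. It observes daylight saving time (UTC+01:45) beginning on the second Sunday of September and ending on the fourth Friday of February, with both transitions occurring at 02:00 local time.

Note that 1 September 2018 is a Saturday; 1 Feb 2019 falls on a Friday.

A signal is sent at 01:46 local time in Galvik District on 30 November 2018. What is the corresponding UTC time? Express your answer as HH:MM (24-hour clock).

1 September 2018 is a Saturday, so the first Sunday is September 2 and the second is September 9.
1 February 2019 is a Friday, so the first Friday is February 1 and the fourth is February 22.
30 November 2018 lies within the daylight-saving period (9 September 2018 – 22 February 2019), so Galvik District is on daylight time, UTC+01:45.
01:46 local − 1h45m = 00:01 UTC.

00:01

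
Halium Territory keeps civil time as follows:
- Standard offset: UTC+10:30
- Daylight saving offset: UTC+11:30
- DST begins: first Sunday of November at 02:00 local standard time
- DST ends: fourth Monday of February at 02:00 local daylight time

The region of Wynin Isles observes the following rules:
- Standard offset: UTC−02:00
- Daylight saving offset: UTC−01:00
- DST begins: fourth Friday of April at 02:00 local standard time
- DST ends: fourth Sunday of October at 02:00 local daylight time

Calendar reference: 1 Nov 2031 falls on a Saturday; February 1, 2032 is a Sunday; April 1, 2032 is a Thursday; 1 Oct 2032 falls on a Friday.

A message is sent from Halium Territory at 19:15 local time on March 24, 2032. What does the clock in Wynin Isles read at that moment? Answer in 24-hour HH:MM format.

06:45

1 November 2031 is a Saturday, so the first Sunday is November 2.
1 February 2032 is a Sunday, so the first Monday is February 2 and the fourth is February 23.
March 24, 2032 does not fall between 2 November 2031 and 23 February 2032, so daylight saving is not in effect and Halium Territory is at UTC+10:30.
19:15 Halium Territory − 10h30m = 08:45 UTC.
1 April 2032 is a Thursday, so the first Friday is April 2 and the fourth is April 23.
1 October 2032 is a Friday, so the first Sunday is October 3 and the fourth is October 24.
At the standard offset (UTC−02:00), 08:45 UTC − 2h = 06:45 Wynin Isles standard time.
The standard-time date in Wynin Isles, March 24, 2032, does not fall between 23 April and 24 October, so daylight saving is not in effect and Wynin Isles is at UTC−02:00.
08:45 UTC − 2h = 06:45 Wynin Isles.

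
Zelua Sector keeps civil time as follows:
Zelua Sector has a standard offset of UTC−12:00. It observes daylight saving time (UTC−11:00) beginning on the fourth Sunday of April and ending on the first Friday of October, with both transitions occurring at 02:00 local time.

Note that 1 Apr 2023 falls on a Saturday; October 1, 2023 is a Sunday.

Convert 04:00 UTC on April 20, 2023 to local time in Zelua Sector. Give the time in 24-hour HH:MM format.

1 April 2023 is a Saturday, so the first Sunday is April 2 and the fourth is April 23.
1 October 2023 is a Sunday, so the first Friday is October 6.
At the standard offset (UTC−12:00), 04:00 UTC − 12h = 16:00 Zelua Sector standard time (rolling into the previous day, 19 April 2023).
The standard-time date in Zelua Sector, April 19, 2023, does not fall between 23 April and 6 October, so daylight saving is not in effect and Zelua Sector is at UTC−12:00.
04:00 UTC − 12h = 16:00 local (rolling into the previous day, 19 April 2023).

16:00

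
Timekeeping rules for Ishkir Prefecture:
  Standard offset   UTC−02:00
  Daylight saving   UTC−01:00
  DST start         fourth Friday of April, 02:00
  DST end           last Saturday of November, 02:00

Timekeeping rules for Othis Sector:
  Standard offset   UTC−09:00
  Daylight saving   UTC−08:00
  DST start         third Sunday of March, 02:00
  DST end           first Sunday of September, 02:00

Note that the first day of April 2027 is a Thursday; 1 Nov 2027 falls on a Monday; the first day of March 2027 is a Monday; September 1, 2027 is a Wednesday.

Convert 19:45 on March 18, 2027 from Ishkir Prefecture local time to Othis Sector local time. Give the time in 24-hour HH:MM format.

12:45

1 April 2027 is a Thursday, so the first Friday is April 2 and the fourth is April 23.
1 November 2027 is a Monday, so Saturdays fall on 6, 13, 20, 27; the last is November 27.
March 18, 2027 does not fall between 23 April and 27 November, so daylight saving is not in effect and Ishkir Prefecture is at UTC−02:00.
19:45 Ishkir Prefecture + 2h = 21:45 UTC.
1 March 2027 is a Monday, so the first Sunday is March 7 and the third is March 21.
1 September 2027 is a Wednesday, so the first Sunday is September 5.
At the standard offset (UTC−09:00), 21:45 UTC − 9h = 12:45 Othis Sector standard time.
Daylight saving runs 21 March – 5 September; the standard-time date in Othis Sector, March 18, 2027, is outside that window, so Othis Sector is on standard time at UTC−09:00.
21:45 UTC − 9h = 12:45 Othis Sector.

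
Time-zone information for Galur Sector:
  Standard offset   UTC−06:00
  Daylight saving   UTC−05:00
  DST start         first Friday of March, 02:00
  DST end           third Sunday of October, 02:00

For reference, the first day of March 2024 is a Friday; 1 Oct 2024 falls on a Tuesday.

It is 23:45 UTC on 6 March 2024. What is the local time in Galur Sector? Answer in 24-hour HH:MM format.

18:45

1 March 2024 is a Friday, so the first Friday is March 1.
1 October 2024 is a Tuesday, so the first Sunday is October 6 and the third is October 20.
At the standard offset (UTC−06:00), 23:45 UTC − 6h = 17:45 Galur Sector standard time.
The standard-time date in Galur Sector, 6 March 2024, lies within the daylight-saving period (1 March – 20 October), so Galur Sector is on daylight time, UTC−05:00.
23:45 UTC − 5h = 18:45 local.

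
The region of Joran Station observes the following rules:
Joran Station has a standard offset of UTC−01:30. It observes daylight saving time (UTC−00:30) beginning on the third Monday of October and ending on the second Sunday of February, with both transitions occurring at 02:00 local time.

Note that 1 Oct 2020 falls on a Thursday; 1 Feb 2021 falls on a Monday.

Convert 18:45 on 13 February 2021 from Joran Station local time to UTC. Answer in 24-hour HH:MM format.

1 October 2020 is a Thursday, so the first Monday is October 5 and the third is October 19.
1 February 2021 is a Monday, so the first Sunday is February 7 and the second is February 14.
13 February 2021 lies within the daylight-saving period (19 October 2020 – 14 February 2021), so Joran Station is on daylight time, UTC−00:30.
18:45 local + 0h30m = 19:15 UTC.

19:15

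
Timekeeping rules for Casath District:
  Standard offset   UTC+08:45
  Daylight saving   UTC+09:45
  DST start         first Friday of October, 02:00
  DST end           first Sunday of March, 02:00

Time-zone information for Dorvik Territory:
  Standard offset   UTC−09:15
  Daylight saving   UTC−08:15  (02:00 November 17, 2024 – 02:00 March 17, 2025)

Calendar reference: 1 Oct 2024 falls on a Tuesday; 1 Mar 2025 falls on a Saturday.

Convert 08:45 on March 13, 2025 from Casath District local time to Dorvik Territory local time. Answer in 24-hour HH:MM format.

1 October 2024 is a Tuesday, so the first Friday is October 4.
1 March 2025 is a Saturday, so the first Sunday is March 2.
March 13, 2025 does not fall between 4 October 2024 and 2 March 2025, so daylight saving is not in effect and Casath District is at UTC+08:45.
08:45 Casath District − 8h45m = 00:00 UTC.
At the standard offset (UTC−09:15), 00:00 UTC − 9h15m = 14:45 Dorvik Territory standard time (rolling into the previous day, 12 March 2025).
Daylight saving runs 17 November 2024 – 17 March 2025; the standard-time date in Dorvik Territory, March 12, 2025, is inside that window, so Dorvik Territory is at UTC−08:15.
00:00 UTC − 8h15m = 15:45 Dorvik Territory (rolling into the previous day, 12 March 2025).

15:45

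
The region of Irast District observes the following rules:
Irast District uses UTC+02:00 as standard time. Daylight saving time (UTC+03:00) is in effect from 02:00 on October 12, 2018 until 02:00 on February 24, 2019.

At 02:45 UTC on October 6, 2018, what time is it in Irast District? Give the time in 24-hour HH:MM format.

04:45

At the standard offset (UTC+02:00), 02:45 UTC + 2h = 04:45 Irast District standard time.
The standard-time date in Irast District, October 6, 2018, is outside the daylight-saving period (12 October 2018 – 24 February 2019), so Irast District is on standard time, UTC+02:00.
02:45 UTC + 2h = 04:45 local.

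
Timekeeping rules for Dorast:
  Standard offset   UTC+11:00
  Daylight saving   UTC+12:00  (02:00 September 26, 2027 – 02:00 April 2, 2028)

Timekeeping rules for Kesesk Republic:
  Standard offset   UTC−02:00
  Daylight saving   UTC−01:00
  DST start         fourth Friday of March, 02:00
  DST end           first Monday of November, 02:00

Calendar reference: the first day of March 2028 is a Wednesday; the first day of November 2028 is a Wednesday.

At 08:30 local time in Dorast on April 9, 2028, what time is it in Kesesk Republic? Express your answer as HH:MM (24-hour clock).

April 9, 2028 is outside the daylight-saving period (26 September 2027 – 2 April 2028), so Dorast is on standard time, UTC+11:00.
08:30 Dorast − 11h = 21:30 UTC (rolling into the previous day, 8 April 2028).
1 March 2028 is a Wednesday, so the first Friday is March 3 and the fourth is March 24.
1 November 2028 is a Wednesday, so the first Monday is November 6.
At the standard offset (UTC−02:00), 21:30 UTC − 2h = 19:30 Kesesk Republic standard time.
Daylight saving runs 24 March – 6 November; the standard-time date in Kesesk Republic, April 8, 2028, is inside that window, so Kesesk Republic is at UTC−01:00.
21:30 UTC − 1h = 20:30 Kesesk Republic.

20:30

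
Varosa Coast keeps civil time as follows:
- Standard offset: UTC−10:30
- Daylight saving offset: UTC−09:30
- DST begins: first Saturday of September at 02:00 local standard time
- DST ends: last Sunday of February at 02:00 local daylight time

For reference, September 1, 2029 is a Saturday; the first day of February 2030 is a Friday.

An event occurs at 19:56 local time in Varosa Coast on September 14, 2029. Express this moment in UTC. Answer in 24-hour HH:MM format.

05:26

1 September 2029 is a Saturday, so the first Saturday is September 1.
1 February 2030 is a Friday, so Sundays fall on 3, 10, 17, 24; the last is February 24.
Daylight saving runs 1 September 2029 – 24 February 2030; September 14, 2029 is inside that window, so Varosa Coast is at UTC−09:30.
19:56 local + 9h30m = 05:26 UTC (rolling into the next day, 15 September 2029).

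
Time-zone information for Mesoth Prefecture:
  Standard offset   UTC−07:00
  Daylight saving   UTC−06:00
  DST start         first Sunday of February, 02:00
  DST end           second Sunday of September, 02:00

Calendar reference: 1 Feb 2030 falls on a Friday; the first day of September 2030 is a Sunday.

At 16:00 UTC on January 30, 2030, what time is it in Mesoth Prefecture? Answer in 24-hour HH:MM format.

1 February 2030 is a Friday, so the first Sunday is February 3.
1 September 2030 is a Sunday, so the first Sunday is September 1 and the second is September 8.
At the standard offset (UTC−07:00), 16:00 UTC − 7h = 09:00 Mesoth Prefecture standard time.
The standard-time date in Mesoth Prefecture, January 30, 2030, does not fall between 3 February and 8 September, so daylight saving is not in effect and Mesoth Prefecture is at UTC−07:00.
16:00 UTC − 7h = 09:00 local.

09:00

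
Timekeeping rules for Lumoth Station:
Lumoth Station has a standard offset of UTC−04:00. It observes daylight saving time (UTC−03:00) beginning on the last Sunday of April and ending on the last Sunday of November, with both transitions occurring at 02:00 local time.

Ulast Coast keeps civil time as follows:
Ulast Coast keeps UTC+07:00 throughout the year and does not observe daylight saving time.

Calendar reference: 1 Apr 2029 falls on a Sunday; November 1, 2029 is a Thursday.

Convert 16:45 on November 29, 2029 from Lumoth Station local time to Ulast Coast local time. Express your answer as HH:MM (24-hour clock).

1 April 2029 is a Sunday, so Sundays fall on 1, 8, 15, 22, 29; the last is April 29.
1 November 2029 is a Thursday, so Sundays fall on 4, 11, 18, 25; the last is November 25.
Daylight saving runs 29 April – 25 November; November 29, 2029 is outside that window, so Lumoth Station is on standard time at UTC−04:00.
16:45 Lumoth Station + 4h = 20:45 UTC.
Ulast Coast has no daylight saving, so its offset is UTC+07:00 year-round.
20:45 UTC + 7h = 03:45 Ulast Coast (rolling into the next day, 30 November 2029).

03:45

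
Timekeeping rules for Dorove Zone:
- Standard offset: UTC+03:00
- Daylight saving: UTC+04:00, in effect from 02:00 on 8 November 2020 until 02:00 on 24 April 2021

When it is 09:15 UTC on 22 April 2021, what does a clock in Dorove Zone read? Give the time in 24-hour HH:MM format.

At the standard offset (UTC+03:00), 09:15 UTC + 3h = 12:15 Dorove Zone standard time.
The standard-time date in Dorove Zone, 22 April 2021, lies within the daylight-saving period (8 November 2020 – 24 April 2021), so Dorove Zone is on daylight time, UTC+04:00.
09:15 UTC + 4h = 13:15 local.

13:15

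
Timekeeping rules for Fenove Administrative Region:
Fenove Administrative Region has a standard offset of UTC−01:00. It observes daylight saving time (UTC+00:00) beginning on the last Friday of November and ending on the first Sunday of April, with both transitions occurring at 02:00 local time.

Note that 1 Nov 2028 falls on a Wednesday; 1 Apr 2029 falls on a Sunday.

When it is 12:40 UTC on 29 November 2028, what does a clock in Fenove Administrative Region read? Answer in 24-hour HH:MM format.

1 November 2028 is a Wednesday, so Fridays fall on 3, 10, 17, 24; the last is November 24.
1 April 2029 is a Sunday, so the first Sunday is April 1.
At the standard offset (UTC−01:00), 12:40 UTC − 1h = 11:40 Fenove Administrative Region standard time.
The standard-time date in Fenove Administrative Region, 29 November 2028, lies within the daylight-saving period (24 November 2028 – 1 April 2029), so Fenove Administrative Region is on daylight time, UTC+00:00.
12:40 UTC + 0h = 12:40 local.

12:40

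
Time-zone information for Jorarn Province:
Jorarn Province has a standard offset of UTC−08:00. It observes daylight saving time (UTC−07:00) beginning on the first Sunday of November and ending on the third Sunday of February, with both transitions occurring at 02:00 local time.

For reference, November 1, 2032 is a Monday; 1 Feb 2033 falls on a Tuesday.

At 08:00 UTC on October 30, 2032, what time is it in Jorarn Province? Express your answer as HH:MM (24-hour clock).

00:00

1 November 2032 is a Monday, so the first Sunday is November 7.
1 February 2033 is a Tuesday, so the first Sunday is February 6 and the third is February 20.
At the standard offset (UTC−08:00), 08:00 UTC − 8h = 00:00 Jorarn Province standard time.
Daylight saving runs 7 November 2032 – 20 February 2033; the standard-time date in Jorarn Province, October 30, 2032, is outside that window, so Jorarn Province is on standard time at UTC−08:00.
08:00 UTC − 8h = 00:00 local.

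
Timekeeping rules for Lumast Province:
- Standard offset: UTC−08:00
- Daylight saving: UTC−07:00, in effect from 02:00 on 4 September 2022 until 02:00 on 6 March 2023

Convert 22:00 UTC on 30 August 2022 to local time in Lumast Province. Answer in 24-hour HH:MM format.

14:00

At the standard offset (UTC−08:00), 22:00 UTC − 8h = 14:00 Lumast Province standard time.
Daylight saving runs 4 September 2022 – 6 March 2023; the standard-time date in Lumast Province, 30 August 2022, is outside that window, so Lumast Province is on standard time at UTC−08:00.
22:00 UTC − 8h = 14:00 local.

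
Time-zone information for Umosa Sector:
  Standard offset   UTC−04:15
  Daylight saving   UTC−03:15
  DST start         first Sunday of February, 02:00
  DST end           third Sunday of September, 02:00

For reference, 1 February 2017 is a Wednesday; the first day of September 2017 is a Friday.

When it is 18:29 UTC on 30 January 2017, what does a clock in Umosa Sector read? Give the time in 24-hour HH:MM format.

14:14

1 February 2017 is a Wednesday, so the first Sunday is February 5.
1 September 2017 is a Friday, so the first Sunday is September 3 and the third is September 17.
At the standard offset (UTC−04:15), 18:29 UTC − 4h15m = 14:14 Umosa Sector standard time.
The standard-time date in Umosa Sector, 30 January 2017, does not fall between 5 February and 17 September, so daylight saving is not in effect and Umosa Sector is at UTC−04:15.
18:29 UTC − 4h15m = 14:14 local.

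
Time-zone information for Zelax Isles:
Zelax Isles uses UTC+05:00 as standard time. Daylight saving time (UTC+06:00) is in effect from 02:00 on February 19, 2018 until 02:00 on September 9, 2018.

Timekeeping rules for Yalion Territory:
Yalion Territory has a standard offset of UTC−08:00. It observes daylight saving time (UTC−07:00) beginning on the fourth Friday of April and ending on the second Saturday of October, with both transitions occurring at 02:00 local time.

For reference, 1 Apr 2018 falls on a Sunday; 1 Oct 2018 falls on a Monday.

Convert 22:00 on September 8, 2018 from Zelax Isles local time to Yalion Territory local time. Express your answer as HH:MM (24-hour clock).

Daylight saving runs 19 February – 9 September; September 8, 2018 is inside that window, so Zelax Isles is at UTC+06:00.
22:00 Zelax Isles − 6h = 16:00 UTC.
1 April 2018 is a Sunday, so the first Friday is April 6 and the fourth is April 27.
1 October 2018 is a Monday, so the first Saturday is October 6 and the second is October 13.
At the standard offset (UTC−08:00), 16:00 UTC − 8h = 08:00 Yalion Territory standard time.
The standard-time date in Yalion Territory, September 8, 2018, falls between 27 April and 13 October, so daylight saving is in effect and Yalion Territory is at UTC−07:00.
16:00 UTC − 7h = 09:00 Yalion Territory.

09:00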